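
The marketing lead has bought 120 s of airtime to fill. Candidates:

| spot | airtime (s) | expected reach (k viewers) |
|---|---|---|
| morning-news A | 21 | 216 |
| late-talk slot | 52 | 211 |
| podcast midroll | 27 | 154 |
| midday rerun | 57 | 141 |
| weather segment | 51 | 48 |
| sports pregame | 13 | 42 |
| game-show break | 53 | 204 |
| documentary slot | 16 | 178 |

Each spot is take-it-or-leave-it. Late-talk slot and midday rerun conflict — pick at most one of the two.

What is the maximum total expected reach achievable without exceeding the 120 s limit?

759

Best packing: morning-news A + late-talk slot + podcast midroll + documentary slot — 116 s, 759 total.
Runner-up morning-news A + podcast midroll + game-show break + documentary slot tops out at 752.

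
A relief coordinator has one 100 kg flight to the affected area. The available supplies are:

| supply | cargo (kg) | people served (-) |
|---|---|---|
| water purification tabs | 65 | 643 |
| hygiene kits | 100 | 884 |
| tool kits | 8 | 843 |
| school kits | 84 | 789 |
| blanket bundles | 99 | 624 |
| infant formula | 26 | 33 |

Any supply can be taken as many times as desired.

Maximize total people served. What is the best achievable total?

The ratio ordering already packs tightly: 12×tool kits, 96 kg, 10116.
That's the maximum — no swap from here does better than 10116.

10116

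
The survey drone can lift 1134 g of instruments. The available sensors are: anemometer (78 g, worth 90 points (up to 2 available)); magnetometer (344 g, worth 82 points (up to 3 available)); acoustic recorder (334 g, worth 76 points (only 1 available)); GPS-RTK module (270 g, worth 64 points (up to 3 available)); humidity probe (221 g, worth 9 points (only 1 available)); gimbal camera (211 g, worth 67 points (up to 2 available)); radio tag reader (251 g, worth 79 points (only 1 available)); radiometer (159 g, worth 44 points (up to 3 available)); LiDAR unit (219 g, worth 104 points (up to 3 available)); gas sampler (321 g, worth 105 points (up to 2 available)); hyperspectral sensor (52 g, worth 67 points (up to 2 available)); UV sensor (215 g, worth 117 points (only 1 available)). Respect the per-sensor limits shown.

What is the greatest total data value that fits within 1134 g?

Ranking by ratio (data value/g): hyperspectral sensor 1.29, anemometer 1.15, UV sensor 0.54, LiDAR unit 0.47.
Taking 2×anemometer + 3×LiDAR unit + 2×hyperspectral sensor + UV sensor: 1132 g used, 743 in data value.
Every other selection either busts 1134 g or exceeds an availability limit or fails to beat 743.

743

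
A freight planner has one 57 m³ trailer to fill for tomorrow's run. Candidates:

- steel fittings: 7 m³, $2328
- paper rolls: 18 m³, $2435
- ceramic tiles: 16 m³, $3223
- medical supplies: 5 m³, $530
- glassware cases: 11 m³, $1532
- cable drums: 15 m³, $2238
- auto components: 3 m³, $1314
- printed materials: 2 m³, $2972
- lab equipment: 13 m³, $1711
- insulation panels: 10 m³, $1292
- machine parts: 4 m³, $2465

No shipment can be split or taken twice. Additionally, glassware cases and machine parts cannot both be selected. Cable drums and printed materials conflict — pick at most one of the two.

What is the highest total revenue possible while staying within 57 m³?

15305

By revenue per m³: printed materials 1486.00, machine parts 616.25, auto components 438.00 lead.
Best packing: steel fittings + ceramic tiles + auto components + printed materials + lab equipment + insulation panels + machine parts — 55 m³, 15305 total.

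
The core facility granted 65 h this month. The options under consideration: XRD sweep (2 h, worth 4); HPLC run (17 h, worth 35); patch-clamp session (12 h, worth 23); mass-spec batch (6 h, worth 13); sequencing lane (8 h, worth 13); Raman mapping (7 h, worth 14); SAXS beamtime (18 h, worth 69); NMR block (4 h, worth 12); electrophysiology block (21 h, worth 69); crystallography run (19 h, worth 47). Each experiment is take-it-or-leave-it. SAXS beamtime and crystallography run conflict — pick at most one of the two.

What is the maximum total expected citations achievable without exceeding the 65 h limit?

191

XRD sweep + HPLC run + Raman mapping + SAXS beamtime + electrophysiology block uses 65 of the 65 h and totals 191.
XRD sweep + patch-clamp session + Raman mapping + SAXS beamtime + NMR block + electrophysiology block matches that 191 at 64 h; no feasible combination exceeds it.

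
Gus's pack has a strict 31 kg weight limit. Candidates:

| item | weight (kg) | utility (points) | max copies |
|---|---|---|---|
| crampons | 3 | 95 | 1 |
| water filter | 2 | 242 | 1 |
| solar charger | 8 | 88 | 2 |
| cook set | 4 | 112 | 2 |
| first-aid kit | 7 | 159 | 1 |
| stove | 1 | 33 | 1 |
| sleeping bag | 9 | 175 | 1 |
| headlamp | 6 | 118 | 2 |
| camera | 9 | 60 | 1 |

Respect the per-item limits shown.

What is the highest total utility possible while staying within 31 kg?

The ratio heuristic lands on crampons + water filter + 2×cook set + first-aid kit + stove + headlamp (871) but leaves 4 kg idle.
The 6 kg tied up in headlamp is better spent on sleeping bag — total rises to 928 (30 kg).
The spare 1 kg is too small for any remaining item, and no exchange beats 928.

928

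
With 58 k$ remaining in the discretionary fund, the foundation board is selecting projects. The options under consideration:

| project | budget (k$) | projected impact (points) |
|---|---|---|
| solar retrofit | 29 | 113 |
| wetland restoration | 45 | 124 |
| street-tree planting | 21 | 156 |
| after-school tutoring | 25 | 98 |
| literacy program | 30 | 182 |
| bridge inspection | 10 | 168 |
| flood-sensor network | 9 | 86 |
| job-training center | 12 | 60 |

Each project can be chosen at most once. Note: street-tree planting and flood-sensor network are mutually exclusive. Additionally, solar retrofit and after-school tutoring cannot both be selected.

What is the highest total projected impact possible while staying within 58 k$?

436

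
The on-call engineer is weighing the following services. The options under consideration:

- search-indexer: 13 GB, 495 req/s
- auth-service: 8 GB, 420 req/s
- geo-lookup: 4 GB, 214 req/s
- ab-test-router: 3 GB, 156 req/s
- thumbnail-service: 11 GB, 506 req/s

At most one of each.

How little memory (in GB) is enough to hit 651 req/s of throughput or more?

Minimise GB subject to total throughput ≥ 651.
ab-test-router + thumbnail-service: 662 throughput at 14 GB.
Any bundle with less than 14 GB falls short of 651.

14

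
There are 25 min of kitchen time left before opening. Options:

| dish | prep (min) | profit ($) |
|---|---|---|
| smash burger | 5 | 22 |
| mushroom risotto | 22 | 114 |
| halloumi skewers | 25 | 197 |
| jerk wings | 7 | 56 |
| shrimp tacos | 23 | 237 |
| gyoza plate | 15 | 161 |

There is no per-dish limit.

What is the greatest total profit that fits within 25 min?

237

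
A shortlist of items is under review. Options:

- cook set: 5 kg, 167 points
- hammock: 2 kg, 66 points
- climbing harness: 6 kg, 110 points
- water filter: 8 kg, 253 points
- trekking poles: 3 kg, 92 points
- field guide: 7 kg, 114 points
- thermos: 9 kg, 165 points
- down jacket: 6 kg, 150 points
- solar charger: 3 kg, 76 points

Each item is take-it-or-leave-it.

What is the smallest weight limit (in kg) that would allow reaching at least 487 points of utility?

Look for the lowest-weight combination reaching 487.
cook set + water filter + trekking poles reaches 512 using 16 kg.
Below 16 kg the best achievable stays under 487.

16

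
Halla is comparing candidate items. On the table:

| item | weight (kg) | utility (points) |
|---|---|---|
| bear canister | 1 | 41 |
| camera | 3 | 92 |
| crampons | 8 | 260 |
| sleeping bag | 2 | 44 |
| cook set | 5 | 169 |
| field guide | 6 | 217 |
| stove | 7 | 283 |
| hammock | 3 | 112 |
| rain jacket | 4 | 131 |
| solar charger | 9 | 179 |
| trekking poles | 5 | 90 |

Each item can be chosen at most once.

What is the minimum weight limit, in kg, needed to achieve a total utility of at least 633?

Minimise kg subject to total utility ≥ 633.
bear canister + camera + field guide + stove reaches 633 using 17 kg.
Below 17 kg the best achievable stays under 633.

17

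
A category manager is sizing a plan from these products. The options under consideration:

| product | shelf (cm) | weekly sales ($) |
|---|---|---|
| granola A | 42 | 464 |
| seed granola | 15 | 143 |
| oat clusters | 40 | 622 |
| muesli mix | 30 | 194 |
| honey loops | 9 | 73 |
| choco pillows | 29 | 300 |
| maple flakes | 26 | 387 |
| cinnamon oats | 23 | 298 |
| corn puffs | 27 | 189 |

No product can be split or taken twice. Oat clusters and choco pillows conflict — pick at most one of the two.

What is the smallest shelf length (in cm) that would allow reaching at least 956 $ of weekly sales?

Need the lightest bundle worth ≥ 956.
oat clusters + maple flakes: 1009 weekly sales at 66 cm.
Any bundle with less than 66 cm falls short of 956.

66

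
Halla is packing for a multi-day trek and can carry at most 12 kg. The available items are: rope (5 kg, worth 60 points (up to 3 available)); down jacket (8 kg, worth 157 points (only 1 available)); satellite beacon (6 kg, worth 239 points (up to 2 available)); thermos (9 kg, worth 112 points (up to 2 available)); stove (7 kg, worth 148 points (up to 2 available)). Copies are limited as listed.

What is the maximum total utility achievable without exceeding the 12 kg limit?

478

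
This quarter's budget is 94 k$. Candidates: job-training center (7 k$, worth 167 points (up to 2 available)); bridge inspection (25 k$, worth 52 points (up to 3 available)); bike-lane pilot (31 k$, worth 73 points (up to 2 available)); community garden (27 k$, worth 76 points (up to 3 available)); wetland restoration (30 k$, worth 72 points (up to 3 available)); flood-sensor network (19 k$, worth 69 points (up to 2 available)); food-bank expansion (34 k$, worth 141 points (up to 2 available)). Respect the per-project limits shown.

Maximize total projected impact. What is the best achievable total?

620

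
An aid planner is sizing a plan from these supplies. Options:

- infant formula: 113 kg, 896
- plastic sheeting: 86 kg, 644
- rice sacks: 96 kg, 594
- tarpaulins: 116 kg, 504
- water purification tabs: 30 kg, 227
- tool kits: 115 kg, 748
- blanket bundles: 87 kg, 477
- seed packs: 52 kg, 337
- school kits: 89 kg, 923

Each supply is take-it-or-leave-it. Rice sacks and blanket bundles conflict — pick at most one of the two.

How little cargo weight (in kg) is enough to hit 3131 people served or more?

399

Look for the lowest-cargo combination reaching 3131.
infant formula + water purification tabs + tool kits + seed packs + school kits reaches 3131 using 399 kg.
No combination under 399 kg hits 3131.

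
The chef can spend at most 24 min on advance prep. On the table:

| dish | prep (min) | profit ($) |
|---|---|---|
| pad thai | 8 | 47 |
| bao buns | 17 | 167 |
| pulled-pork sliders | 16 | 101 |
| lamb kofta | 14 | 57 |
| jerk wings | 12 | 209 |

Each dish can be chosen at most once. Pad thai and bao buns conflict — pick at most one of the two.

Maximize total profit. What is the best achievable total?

256

Density check — jerk wings 17.42, bao buns 9.82, pulled-pork sliders 6.31, pad thai 5.88 are the best per min.
Best packing: pad thai + jerk wings — 20 min, 256 total.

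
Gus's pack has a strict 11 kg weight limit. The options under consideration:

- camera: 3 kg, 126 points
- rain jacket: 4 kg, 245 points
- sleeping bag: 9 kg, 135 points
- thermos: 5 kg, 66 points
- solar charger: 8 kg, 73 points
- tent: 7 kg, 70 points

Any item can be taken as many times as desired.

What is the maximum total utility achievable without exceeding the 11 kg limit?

The ratio ordering already packs tightly: camera + 2×rain jacket, 11 kg, 616.
Every other selection either busts 11 kg or fails to beat 616.

616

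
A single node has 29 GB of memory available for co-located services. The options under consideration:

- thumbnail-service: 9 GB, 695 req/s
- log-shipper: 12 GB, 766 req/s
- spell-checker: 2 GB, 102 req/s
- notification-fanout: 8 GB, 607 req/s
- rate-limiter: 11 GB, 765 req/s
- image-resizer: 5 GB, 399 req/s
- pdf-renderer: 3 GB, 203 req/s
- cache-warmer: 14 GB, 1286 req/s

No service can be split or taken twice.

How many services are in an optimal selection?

4

Best achievable throughput is 2394.
One optimal bundle: spell-checker + notification-fanout + image-resizer + cache-warmer (29 GB).
Every optimal selection uses 4 services.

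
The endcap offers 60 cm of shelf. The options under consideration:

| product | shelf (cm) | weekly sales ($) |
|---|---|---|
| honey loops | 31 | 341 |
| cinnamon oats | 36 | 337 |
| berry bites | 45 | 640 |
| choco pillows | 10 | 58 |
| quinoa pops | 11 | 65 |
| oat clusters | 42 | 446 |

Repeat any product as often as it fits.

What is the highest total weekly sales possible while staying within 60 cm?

Ranking by ratio (weekly sales/cm): berry bites 14.22, honey loops 11.00, oat clusters 10.62.
The ratio ordering already packs tightly: berry bites + quinoa pops, 56 cm, 705.
The spare 4 cm is too small for any remaining product, and no exchange beats 705.

705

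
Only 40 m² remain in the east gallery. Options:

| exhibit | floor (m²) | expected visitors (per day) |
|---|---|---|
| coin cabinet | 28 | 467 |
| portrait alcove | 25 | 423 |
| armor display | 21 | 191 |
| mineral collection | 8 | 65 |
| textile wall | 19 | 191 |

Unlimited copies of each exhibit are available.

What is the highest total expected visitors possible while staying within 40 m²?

532

Density check — portrait alcove 16.92, coin cabinet 16.68, textile wall 10.05, armor display 9.10 are the best per m².
The ratio heuristic lands on portrait alcove + mineral collection (488) but leaves 7 m² idle.
The 25 m² tied up in portrait alcove is better spent on coin cabinet — total rises to 532 (36 m²).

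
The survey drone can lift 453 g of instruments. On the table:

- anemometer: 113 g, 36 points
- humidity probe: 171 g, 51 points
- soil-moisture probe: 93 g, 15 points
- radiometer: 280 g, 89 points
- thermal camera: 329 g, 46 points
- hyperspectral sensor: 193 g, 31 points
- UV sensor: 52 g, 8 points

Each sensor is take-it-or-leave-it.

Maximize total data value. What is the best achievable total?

A density-first pass picks anemometer + radiometer + UV sensor — 133 at 445 g.
Dropping anemometer and UV sensor frees 165 g; slotting in humidity probe (171 g) lifts the total to 140 at 451 g.

140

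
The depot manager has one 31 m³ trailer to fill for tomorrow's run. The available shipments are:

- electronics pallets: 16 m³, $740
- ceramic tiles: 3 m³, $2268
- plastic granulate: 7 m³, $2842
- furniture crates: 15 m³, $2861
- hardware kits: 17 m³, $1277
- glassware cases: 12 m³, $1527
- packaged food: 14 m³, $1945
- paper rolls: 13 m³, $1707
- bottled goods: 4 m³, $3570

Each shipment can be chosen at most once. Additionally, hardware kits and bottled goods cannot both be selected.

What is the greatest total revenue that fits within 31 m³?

11541

Taking ceramic tiles + plastic granulate + furniture crates + bottled goods: 29 m³ used, 11541 in revenue.
That's the maximum — no feasible swap from here does better than 11541.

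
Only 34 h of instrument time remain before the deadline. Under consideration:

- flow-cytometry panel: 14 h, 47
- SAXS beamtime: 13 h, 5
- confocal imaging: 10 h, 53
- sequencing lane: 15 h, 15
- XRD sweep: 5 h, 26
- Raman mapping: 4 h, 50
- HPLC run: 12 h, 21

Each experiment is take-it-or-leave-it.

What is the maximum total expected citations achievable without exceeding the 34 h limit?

Best packing: flow-cytometry panel + confocal imaging + XRD sweep + Raman mapping — 33 h, 176 total.
The spare 1 h is too small for any remaining experiment, and no exchange beats 176.

176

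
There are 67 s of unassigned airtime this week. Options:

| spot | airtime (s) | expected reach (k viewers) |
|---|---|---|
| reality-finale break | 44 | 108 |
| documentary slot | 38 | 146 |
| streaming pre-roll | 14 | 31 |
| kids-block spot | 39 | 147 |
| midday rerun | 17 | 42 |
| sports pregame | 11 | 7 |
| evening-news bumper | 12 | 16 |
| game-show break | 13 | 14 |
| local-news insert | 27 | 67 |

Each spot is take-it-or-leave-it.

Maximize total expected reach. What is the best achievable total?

214

Ranking by ratio (expected reach/s): documentary slot 3.84, kids-block spot 3.77, local-news insert 2.48.
Filling by ratio: documentary slot + local-news insert for 213, with 2 s left unused.
Replace documentary slot with kids-block spot: the trade gains 1 net, giving 214 at 66 s.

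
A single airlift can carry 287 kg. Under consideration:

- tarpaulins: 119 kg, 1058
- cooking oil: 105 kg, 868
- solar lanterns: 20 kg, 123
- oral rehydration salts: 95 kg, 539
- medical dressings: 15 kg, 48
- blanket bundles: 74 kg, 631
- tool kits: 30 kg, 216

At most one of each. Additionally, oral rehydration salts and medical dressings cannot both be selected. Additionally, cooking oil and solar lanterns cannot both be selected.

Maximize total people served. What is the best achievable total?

2190

Ranking by ratio (people served/kg): tarpaulins 8.89, blanket bundles 8.53, cooking oil 8.27.
Greedy by ratio would take tarpaulins + solar lanterns + medical dressings + blanket bundles + tool kits: 258 kg used, total 2076.
Dropping solar lanterns and blanket bundles frees 94 kg; slotting in cooking oil (105 kg) lifts the total to 2190 at 269 kg.
An exhaustive check of the 128 subsets confirms 2190.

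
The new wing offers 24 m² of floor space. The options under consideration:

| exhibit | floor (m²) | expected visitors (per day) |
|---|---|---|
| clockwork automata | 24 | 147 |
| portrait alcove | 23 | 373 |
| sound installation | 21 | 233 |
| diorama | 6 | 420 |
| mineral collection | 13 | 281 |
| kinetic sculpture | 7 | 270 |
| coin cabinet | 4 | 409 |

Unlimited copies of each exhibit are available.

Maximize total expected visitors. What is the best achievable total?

Taking 6×coin cabinet: 24 m² used, 2454 in expected visitors.
Every other selection either busts 24 m² or fails to beat 2454.

2454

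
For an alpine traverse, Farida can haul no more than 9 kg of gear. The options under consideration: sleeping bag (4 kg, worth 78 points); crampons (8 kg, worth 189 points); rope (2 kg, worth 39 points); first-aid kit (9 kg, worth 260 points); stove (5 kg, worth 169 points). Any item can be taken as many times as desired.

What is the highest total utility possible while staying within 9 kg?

Greedy by ratio would take sleeping bag + stove: 9 kg used, total 247.
Dropping sleeping bag and stove frees 9 kg; slotting in first-aid kit (9 kg) lifts the total to 260 at 9 kg.
Every other selection either busts 9 kg or fails to beat 260.

260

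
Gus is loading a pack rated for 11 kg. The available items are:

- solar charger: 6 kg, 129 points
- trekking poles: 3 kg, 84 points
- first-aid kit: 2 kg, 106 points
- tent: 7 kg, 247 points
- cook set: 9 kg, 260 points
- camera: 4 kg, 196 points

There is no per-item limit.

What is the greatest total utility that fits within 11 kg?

By utility per kg: first-aid kit 53.00, camera 49.00, tent 35.29, cook set 28.89 lead.
5×first-aid kit uses 10 of the 11 kg and totals 530.
The spare 1 kg is too small for any remaining item, and no exchange beats 530.

530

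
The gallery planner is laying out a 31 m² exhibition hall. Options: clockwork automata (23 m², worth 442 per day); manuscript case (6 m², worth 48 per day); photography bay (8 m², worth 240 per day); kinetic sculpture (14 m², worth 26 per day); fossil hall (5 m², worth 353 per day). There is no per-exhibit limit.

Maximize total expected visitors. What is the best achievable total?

2118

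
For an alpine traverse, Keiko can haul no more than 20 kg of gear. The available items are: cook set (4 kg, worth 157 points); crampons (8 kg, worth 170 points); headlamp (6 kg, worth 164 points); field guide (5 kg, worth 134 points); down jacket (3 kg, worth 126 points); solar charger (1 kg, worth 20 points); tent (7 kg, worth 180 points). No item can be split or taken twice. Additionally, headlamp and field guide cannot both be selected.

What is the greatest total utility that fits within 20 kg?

627

By utility per kg: down jacket 42.00, cook set 39.25, headlamp 27.33, field guide 26.80 lead.
Cook set + headlamp + down jacket + tent uses 20 of the 20 kg and totals 627.
An exhaustive check of the 128 subsets confirms 627.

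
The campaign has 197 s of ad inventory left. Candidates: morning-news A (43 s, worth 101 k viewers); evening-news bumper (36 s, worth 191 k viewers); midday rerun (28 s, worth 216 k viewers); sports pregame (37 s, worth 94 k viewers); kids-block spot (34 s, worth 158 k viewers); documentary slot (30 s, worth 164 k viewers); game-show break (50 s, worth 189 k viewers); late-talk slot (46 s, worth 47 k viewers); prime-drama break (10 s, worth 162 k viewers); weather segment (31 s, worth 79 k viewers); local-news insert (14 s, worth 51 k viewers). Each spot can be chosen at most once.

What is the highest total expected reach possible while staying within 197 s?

The ratio ordering already packs tightly: evening-news bumper + midday rerun + kids-block spot + documentary slot + game-show break + prime-drama break, 188 s, 1080.
Nothing else within 197 s beats 1080.

1080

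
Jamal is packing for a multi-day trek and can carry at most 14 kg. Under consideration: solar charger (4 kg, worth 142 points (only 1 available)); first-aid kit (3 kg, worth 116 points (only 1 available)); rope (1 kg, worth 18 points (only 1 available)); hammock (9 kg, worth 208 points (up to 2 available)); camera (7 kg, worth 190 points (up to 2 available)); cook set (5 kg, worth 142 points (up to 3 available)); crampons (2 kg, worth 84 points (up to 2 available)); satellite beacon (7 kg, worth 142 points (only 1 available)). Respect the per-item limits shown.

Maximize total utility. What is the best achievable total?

Density check — crampons 42.00, first-aid kit 38.67, solar charger 35.50, cook set 28.40 are the best per kg.
The ratio heuristic lands on solar charger + first-aid kit + rope + 2×crampons (444) but leaves 2 kg idle.
Replace rope and crampons with cook set: the trade gains 40 net, giving 484 at 14 kg.
Nothing else within 14 kg beats 484.

484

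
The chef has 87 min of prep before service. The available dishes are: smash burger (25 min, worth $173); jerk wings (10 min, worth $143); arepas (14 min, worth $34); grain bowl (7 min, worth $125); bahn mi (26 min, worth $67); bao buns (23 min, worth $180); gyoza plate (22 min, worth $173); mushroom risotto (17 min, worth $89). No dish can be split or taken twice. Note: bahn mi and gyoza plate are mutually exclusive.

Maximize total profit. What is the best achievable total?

794

Smash burger + jerk wings + grain bowl + bao buns + gyoza plate uses 87 of the 87 min and totals 794.
That's the maximum — no feasible swap from here does better than 794.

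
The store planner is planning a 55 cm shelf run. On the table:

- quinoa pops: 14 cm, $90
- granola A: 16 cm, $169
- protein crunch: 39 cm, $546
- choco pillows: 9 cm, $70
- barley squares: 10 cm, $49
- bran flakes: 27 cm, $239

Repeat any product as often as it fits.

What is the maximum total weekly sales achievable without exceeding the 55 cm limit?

Granola A + protein crunch uses 55 of the 55 cm and totals 715.
Every other selection either busts 55 cm or fails to beat 715.

715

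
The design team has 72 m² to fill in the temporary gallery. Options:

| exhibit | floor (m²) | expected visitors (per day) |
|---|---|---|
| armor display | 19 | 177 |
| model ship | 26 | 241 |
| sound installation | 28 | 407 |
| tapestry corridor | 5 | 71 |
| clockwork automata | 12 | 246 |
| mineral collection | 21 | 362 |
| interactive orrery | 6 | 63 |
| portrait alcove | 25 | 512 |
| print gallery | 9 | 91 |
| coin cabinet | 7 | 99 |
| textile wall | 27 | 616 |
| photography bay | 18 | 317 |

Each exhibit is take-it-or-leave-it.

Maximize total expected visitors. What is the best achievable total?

Density check — textile wall 22.81, clockwork automata 20.50, portrait alcove 20.48, photography bay 17.61 are the best per m².
Greedy by ratio would take tapestry corridor + clockwork automata + portrait alcove + textile wall: 69 m² used, total 1445.
The 5 m² tied up in tapestry corridor is better spent on coin cabinet — total rises to 1473 (71 m²).
Next best is tapestry corridor + clockwork automata + portrait alcove + textile wall at 1445 (69 m²) — short by 28.

1473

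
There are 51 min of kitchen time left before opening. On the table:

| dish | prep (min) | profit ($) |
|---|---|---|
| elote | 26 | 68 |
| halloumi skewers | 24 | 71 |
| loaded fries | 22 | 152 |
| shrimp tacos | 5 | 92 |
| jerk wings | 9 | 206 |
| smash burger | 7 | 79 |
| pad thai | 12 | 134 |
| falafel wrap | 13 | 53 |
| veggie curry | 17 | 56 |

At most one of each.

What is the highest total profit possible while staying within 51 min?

584

A density-first pass picks shrimp tacos + jerk wings + smash burger + pad thai + falafel wrap — 564 at 46 min.
Dropping smash burger and falafel wrap frees 20 min; slotting in loaded fries (22 min) lifts the total to 584 at 48 min.
The closest alternative, loaded fries + jerk wings + smash burger + pad thai, reaches only 571.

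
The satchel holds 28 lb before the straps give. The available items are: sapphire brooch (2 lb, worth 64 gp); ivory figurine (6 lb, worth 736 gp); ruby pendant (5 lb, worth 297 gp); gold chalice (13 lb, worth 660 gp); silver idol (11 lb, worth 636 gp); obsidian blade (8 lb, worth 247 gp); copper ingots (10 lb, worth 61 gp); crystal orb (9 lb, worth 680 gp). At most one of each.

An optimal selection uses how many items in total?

4

The maximum value within 28 lb is 2116.
One optimal bundle: sapphire brooch + ivory figurine + silver idol + crystal orb (28 lb).
Any selection reaching 2116 contains exactly 4 items.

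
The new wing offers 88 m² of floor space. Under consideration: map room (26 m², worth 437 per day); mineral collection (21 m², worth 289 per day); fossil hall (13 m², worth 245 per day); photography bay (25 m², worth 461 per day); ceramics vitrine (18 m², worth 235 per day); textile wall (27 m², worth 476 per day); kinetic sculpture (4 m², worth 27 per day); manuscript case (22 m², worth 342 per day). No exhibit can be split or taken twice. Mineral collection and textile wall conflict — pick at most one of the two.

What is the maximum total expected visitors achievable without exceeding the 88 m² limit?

The ratio ordering already packs tightly: fossil hall + photography bay + textile wall + manuscript case, 87 m², 1524.
The spare 1 m² is too small for any remaining exhibit, and no feasible exchange beats 1524.

1524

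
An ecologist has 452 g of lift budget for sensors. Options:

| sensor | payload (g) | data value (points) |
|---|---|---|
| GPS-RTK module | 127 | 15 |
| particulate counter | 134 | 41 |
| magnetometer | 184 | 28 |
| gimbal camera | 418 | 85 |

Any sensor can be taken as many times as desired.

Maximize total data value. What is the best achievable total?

Ranking by ratio (data value/g): particulate counter 0.31, gimbal camera 0.20, magnetometer 0.15, GPS-RTK module 0.12.
The ratio ordering already packs tightly: 3×particulate counter, 402 g, 123.
That's the maximum — no swap from here does better than 123.

123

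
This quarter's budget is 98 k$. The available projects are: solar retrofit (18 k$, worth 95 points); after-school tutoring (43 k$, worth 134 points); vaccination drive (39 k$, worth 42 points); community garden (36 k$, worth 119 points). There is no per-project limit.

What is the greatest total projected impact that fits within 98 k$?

5×solar retrofit uses 90 of the 98 k$ and totals 475.
Every other selection either busts 98 k$ or fails to beat 475.

475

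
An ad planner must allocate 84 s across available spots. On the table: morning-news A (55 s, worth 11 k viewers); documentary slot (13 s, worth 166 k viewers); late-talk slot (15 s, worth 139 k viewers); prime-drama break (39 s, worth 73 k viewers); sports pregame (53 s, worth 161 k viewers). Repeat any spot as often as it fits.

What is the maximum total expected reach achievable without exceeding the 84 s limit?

996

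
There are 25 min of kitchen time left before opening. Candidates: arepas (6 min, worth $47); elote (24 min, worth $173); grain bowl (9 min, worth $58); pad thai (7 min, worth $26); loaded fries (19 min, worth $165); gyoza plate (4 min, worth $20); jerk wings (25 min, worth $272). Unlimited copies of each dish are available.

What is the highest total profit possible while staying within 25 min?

272

Ranking by ratio (profit/min): jerk wings 10.88, loaded fries 8.68, arepas 7.83, elote 7.21.
Taking jerk wings: 25 min used, 272 in profit.
Every other selection either busts 25 min or fails to beat 272.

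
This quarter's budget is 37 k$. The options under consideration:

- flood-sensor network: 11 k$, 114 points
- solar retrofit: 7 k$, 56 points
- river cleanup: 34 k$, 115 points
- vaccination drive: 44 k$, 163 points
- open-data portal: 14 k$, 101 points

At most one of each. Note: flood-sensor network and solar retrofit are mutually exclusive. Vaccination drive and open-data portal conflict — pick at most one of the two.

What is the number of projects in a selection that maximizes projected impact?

2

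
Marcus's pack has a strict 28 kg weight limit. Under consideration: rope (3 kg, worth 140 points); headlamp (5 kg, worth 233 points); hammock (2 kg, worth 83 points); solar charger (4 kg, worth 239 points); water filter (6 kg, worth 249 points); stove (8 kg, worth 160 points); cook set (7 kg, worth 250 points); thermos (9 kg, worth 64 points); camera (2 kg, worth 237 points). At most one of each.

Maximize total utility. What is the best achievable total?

1348

Taking the top-ratio items first gives rope + headlamp + hammock + solar charger + water filter + camera for 1181 (22 kg).
Replace hammock with cook set: the trade gains 167 net, giving 1348 at 27 kg.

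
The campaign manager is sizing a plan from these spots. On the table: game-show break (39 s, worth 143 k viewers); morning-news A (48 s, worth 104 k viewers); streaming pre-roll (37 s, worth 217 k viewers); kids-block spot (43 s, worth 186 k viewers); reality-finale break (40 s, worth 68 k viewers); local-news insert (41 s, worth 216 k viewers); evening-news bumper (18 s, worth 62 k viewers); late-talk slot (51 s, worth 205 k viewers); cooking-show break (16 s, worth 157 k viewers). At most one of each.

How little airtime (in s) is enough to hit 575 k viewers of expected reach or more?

Look for the lowest-airtime combination reaching 575.
Taking streaming pre-roll + local-news insert + cooking-show break gives 590 (≥ 575) for 94 s.
No combination under 94 s hits 575.

94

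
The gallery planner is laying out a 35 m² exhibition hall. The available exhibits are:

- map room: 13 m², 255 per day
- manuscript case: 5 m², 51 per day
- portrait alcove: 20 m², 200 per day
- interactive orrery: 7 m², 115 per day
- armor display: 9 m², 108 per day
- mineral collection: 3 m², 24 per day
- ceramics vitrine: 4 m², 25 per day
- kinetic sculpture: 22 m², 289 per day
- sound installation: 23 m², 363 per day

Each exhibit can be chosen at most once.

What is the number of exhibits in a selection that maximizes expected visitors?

2

The maximum expected visitors within 35 m² is 544.
map room + kinetic sculpture hits 544 at 35 m².
All optima have 2 exhibits.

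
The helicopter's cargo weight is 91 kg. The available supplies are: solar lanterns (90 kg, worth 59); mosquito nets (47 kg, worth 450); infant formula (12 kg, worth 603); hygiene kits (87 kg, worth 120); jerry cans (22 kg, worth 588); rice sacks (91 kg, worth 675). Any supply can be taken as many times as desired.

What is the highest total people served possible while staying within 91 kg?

Taking 7×infant formula: 84 kg used, 4221 in people served.
Every other selection either busts 91 kg or fails to beat 4221.

4221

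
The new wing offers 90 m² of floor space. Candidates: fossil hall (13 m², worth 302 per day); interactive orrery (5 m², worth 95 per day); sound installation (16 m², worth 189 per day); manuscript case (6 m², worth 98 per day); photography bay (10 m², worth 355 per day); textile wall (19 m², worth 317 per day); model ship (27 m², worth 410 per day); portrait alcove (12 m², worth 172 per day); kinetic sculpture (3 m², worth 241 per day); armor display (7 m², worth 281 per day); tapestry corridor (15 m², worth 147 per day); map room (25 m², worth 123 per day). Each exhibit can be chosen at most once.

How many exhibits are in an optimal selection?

The maximum expected visitors within 90 m² is 2099.
One optimal bundle: fossil hall + interactive orrery + manuscript case + photography bay + textile wall + model ship + kinetic sculpture + armor display (90 m²).
Any selection reaching 2099 contains exactly 8 exhibits.

8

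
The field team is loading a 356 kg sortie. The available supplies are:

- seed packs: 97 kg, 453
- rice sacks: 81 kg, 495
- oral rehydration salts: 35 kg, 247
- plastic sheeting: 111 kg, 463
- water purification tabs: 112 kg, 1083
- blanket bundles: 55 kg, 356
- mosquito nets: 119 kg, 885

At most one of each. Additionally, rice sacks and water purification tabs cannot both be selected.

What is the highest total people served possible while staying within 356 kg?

2571

Best packing: oral rehydration salts + water purification tabs + blanket bundles + mosquito nets — 321 kg, 2571 total.
Next best is plastic sheeting + water purification tabs + mosquito nets at 2431 (342 kg) — short by 140.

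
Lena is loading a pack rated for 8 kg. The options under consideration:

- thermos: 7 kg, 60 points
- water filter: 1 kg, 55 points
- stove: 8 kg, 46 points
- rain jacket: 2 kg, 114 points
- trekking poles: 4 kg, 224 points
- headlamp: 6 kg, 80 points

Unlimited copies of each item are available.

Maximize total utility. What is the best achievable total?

4×rain jacket uses 8 of the 8 kg and totals 456.
Nothing else within 8 kg beats 456.

456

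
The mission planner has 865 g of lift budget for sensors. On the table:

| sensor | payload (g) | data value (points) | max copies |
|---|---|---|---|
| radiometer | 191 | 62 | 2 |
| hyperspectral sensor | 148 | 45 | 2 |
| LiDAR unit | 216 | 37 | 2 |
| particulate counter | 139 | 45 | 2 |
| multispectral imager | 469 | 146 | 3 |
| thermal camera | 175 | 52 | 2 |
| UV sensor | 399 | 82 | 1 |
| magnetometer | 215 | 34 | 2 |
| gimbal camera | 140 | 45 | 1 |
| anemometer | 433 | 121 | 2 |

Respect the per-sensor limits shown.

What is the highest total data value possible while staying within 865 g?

A density-first pass picks 2×radiometer + 2×particulate counter + gimbal camera — 259 at 800 g.
The 418 g tied up in 2×particulate counter and gimbal camera is better spent on multispectral imager — total rises to 270 (851 g).

270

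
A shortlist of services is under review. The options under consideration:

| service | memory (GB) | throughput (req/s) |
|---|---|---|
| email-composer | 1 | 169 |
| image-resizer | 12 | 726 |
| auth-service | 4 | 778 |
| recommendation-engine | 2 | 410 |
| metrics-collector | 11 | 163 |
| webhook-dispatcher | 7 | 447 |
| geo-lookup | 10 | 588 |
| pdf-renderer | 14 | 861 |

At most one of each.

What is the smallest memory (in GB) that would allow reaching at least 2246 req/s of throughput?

Look for the lowest-memory combination reaching 2246.
email-composer + auth-service + recommendation-engine + webhook-dispatcher + geo-lookup reaches 2392 using 24 GB.
Any bundle with less than 24 GB falls short of 2246.

24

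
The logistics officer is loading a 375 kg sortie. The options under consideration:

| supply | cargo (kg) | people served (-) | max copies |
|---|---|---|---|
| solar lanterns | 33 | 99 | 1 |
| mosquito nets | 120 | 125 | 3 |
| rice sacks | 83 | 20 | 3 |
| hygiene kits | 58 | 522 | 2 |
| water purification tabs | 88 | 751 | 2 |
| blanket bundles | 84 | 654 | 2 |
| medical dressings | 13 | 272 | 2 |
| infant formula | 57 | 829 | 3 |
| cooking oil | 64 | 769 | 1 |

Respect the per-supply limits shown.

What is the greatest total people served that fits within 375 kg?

By people served per kg: medical dressings 20.92, infant formula 14.54, cooking oil 12.02, hygiene kits 9.00 lead.
The ratio heuristic lands on solar lanterns + hygiene kits + 2×medical dressings + 3×infant formula + cooking oil (4421) but leaves 23 kg idle.
Replace solar lanterns and medical dressings with hygiene kits: the trade gains 151 net, giving 4572 at 364 kg.

4572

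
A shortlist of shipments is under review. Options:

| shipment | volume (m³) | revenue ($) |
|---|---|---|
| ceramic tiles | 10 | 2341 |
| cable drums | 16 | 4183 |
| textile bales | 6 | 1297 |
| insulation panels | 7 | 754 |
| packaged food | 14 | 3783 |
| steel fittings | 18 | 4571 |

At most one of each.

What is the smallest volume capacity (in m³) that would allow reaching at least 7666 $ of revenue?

Need the lightest bundle worth ≥ 7666.
Taking cable drums + packaged food gives 7966 (≥ 7666) for 30 m³.
No combination under 30 m³ hits 7666.

30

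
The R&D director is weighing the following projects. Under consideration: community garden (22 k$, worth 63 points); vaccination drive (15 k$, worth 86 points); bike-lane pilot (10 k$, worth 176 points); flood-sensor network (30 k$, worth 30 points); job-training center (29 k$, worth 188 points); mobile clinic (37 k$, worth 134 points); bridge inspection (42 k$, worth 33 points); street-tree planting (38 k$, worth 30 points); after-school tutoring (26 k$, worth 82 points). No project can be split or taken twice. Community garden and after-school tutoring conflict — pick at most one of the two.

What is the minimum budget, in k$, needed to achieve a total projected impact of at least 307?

Look for the lowest-budget combination reaching 307.
Taking bike-lane pilot + job-training center gives 364 (≥ 307) for 39 k$.
Below 39 k$ the best achievable stays under 307.

39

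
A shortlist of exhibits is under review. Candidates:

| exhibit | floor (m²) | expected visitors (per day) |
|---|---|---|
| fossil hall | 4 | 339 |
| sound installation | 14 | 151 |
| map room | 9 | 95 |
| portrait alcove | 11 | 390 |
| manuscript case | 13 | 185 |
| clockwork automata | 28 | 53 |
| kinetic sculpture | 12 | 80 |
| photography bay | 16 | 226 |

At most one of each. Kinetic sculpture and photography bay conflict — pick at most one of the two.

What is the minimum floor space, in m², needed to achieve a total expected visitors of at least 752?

24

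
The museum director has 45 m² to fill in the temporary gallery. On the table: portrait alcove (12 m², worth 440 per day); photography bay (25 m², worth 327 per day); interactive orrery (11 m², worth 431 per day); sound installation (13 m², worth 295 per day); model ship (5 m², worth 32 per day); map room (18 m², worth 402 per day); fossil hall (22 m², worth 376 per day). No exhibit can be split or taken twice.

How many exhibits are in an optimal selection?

3

Best achievable expected visitors is 1273.
portrait alcove + interactive orrery + map room hits 1273 at 41 m².
Every optimal selection uses 3 exhibits.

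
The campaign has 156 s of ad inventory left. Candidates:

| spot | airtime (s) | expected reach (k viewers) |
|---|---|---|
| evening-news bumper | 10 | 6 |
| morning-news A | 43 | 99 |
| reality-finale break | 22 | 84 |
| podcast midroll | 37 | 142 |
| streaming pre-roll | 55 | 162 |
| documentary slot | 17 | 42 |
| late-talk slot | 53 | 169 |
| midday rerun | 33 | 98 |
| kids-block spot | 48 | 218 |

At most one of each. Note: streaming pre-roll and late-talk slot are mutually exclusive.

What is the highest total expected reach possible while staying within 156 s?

571

The ratio heuristic lands on evening-news bumper + reality-finale break + podcast midroll + midday rerun + kids-block spot (548) but leaves 6 s idle.
But podcast midroll + documentary slot + late-talk slot + kids-block spot fits in 155 s and reaches 571.
Runner-up reality-finale break + late-talk slot + midday rerun + kids-block spot tops out at 569.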